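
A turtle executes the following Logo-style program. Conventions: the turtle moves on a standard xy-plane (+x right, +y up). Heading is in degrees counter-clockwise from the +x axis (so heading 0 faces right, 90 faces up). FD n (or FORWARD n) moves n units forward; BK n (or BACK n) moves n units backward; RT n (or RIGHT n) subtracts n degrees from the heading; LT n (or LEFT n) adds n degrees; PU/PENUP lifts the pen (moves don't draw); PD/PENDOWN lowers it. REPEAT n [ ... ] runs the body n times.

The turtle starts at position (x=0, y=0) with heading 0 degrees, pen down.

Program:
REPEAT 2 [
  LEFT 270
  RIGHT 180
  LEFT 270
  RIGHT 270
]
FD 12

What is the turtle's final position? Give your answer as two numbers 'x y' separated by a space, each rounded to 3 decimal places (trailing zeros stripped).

Executing turtle program step by step:
Start: pos=(0,0), heading=0, pen down
REPEAT 2 [
  -- iteration 1/2 --
  LT 270: heading 0 -> 270
  RT 180: heading 270 -> 90
  LT 270: heading 90 -> 0
  RT 270: heading 0 -> 90
  -- iteration 2/2 --
  LT 270: heading 90 -> 0
  RT 180: heading 0 -> 180
  LT 270: heading 180 -> 90
  RT 270: heading 90 -> 180
]
FD 12: (0,0) -> (-12,0) [heading=180, draw]
Final: pos=(-12,0), heading=180, 1 segment(s) drawn

Answer: -12 0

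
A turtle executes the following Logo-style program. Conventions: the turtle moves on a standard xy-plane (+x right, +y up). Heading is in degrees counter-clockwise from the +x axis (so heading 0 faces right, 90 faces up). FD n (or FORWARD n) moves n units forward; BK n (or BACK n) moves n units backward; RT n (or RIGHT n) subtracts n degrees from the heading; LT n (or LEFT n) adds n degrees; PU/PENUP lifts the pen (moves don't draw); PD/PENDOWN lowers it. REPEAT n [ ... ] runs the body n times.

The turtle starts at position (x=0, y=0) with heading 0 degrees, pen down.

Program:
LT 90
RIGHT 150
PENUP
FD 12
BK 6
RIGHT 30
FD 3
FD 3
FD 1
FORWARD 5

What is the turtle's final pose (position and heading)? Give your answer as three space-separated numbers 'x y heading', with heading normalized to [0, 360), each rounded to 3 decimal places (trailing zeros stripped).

Answer: 3 -17.196 270

Derivation:
Executing turtle program step by step:
Start: pos=(0,0), heading=0, pen down
LT 90: heading 0 -> 90
RT 150: heading 90 -> 300
PU: pen up
FD 12: (0,0) -> (6,-10.392) [heading=300, move]
BK 6: (6,-10.392) -> (3,-5.196) [heading=300, move]
RT 30: heading 300 -> 270
FD 3: (3,-5.196) -> (3,-8.196) [heading=270, move]
FD 3: (3,-8.196) -> (3,-11.196) [heading=270, move]
FD 1: (3,-11.196) -> (3,-12.196) [heading=270, move]
FD 5: (3,-12.196) -> (3,-17.196) [heading=270, move]
Final: pos=(3,-17.196), heading=270, 0 segment(s) drawn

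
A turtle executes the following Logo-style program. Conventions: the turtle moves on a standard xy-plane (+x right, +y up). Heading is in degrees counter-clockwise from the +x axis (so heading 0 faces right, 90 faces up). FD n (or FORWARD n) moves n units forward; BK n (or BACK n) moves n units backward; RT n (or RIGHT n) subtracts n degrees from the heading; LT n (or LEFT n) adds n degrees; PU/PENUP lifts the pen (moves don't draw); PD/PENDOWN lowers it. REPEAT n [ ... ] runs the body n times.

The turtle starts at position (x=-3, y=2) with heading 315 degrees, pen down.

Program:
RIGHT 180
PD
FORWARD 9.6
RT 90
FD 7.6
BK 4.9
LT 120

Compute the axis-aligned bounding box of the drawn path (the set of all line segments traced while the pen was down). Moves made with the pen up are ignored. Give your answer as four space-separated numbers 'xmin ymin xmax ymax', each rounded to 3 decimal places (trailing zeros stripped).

Executing turtle program step by step:
Start: pos=(-3,2), heading=315, pen down
RT 180: heading 315 -> 135
PD: pen down
FD 9.6: (-3,2) -> (-9.788,8.788) [heading=135, draw]
RT 90: heading 135 -> 45
FD 7.6: (-9.788,8.788) -> (-4.414,14.162) [heading=45, draw]
BK 4.9: (-4.414,14.162) -> (-7.879,10.697) [heading=45, draw]
LT 120: heading 45 -> 165
Final: pos=(-7.879,10.697), heading=165, 3 segment(s) drawn

Segment endpoints: x in {-9.788, -7.879, -4.414, -3}, y in {2, 8.788, 10.697, 14.162}
xmin=-9.788, ymin=2, xmax=-3, ymax=14.162

Answer: -9.788 2 -3 14.162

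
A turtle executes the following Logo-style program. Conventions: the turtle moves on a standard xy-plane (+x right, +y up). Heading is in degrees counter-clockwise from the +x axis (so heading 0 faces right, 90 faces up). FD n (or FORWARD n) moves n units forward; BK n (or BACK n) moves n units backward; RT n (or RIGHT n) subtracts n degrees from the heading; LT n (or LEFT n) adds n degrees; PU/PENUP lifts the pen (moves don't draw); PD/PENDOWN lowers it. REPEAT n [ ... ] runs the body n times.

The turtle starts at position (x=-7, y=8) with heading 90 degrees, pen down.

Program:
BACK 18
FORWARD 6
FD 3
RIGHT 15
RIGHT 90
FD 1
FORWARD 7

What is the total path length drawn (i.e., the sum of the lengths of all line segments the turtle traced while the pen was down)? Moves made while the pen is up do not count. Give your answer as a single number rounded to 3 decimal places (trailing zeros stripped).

Executing turtle program step by step:
Start: pos=(-7,8), heading=90, pen down
BK 18: (-7,8) -> (-7,-10) [heading=90, draw]
FD 6: (-7,-10) -> (-7,-4) [heading=90, draw]
FD 3: (-7,-4) -> (-7,-1) [heading=90, draw]
RT 15: heading 90 -> 75
RT 90: heading 75 -> 345
FD 1: (-7,-1) -> (-6.034,-1.259) [heading=345, draw]
FD 7: (-6.034,-1.259) -> (0.727,-3.071) [heading=345, draw]
Final: pos=(0.727,-3.071), heading=345, 5 segment(s) drawn

Segment lengths:
  seg 1: (-7,8) -> (-7,-10), length = 18
  seg 2: (-7,-10) -> (-7,-4), length = 6
  seg 3: (-7,-4) -> (-7,-1), length = 3
  seg 4: (-7,-1) -> (-6.034,-1.259), length = 1
  seg 5: (-6.034,-1.259) -> (0.727,-3.071), length = 7
Total = 35

Answer: 35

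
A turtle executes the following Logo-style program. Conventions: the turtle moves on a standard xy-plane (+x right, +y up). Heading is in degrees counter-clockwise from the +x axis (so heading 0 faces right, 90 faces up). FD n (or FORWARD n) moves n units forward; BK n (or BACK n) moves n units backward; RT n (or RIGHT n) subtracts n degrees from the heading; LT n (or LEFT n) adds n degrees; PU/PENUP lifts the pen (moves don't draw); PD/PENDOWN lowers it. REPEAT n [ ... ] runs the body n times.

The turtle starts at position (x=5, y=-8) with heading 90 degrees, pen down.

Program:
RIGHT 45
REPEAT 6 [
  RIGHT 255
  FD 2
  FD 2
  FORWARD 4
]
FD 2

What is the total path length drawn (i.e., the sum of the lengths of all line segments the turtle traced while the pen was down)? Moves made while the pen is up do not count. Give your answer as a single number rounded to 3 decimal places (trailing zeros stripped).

Executing turtle program step by step:
Start: pos=(5,-8), heading=90, pen down
RT 45: heading 90 -> 45
REPEAT 6 [
  -- iteration 1/6 --
  RT 255: heading 45 -> 150
  FD 2: (5,-8) -> (3.268,-7) [heading=150, draw]
  FD 2: (3.268,-7) -> (1.536,-6) [heading=150, draw]
  FD 4: (1.536,-6) -> (-1.928,-4) [heading=150, draw]
  -- iteration 2/6 --
  RT 255: heading 150 -> 255
  FD 2: (-1.928,-4) -> (-2.446,-5.932) [heading=255, draw]
  FD 2: (-2.446,-5.932) -> (-2.963,-7.864) [heading=255, draw]
  FD 4: (-2.963,-7.864) -> (-3.999,-11.727) [heading=255, draw]
  -- iteration 3/6 --
  RT 255: heading 255 -> 0
  FD 2: (-3.999,-11.727) -> (-1.999,-11.727) [heading=0, draw]
  FD 2: (-1.999,-11.727) -> (0.001,-11.727) [heading=0, draw]
  FD 4: (0.001,-11.727) -> (4.001,-11.727) [heading=0, draw]
  -- iteration 4/6 --
  RT 255: heading 0 -> 105
  FD 2: (4.001,-11.727) -> (3.484,-9.796) [heading=105, draw]
  FD 2: (3.484,-9.796) -> (2.966,-7.864) [heading=105, draw]
  FD 4: (2.966,-7.864) -> (1.931,-4) [heading=105, draw]
  -- iteration 5/6 --
  RT 255: heading 105 -> 210
  FD 2: (1.931,-4) -> (0.199,-5) [heading=210, draw]
  FD 2: (0.199,-5) -> (-1.533,-6) [heading=210, draw]
  FD 4: (-1.533,-6) -> (-4.998,-8) [heading=210, draw]
  -- iteration 6/6 --
  RT 255: heading 210 -> 315
  FD 2: (-4.998,-8) -> (-3.583,-9.414) [heading=315, draw]
  FD 2: (-3.583,-9.414) -> (-2.169,-10.828) [heading=315, draw]
  FD 4: (-2.169,-10.828) -> (0.659,-13.657) [heading=315, draw]
]
FD 2: (0.659,-13.657) -> (2.074,-15.071) [heading=315, draw]
Final: pos=(2.074,-15.071), heading=315, 19 segment(s) drawn

Segment lengths:
  seg 1: (5,-8) -> (3.268,-7), length = 2
  seg 2: (3.268,-7) -> (1.536,-6), length = 2
  seg 3: (1.536,-6) -> (-1.928,-4), length = 4
  seg 4: (-1.928,-4) -> (-2.446,-5.932), length = 2
  seg 5: (-2.446,-5.932) -> (-2.963,-7.864), length = 2
  seg 6: (-2.963,-7.864) -> (-3.999,-11.727), length = 4
  seg 7: (-3.999,-11.727) -> (-1.999,-11.727), length = 2
  seg 8: (-1.999,-11.727) -> (0.001,-11.727), length = 2
  seg 9: (0.001,-11.727) -> (4.001,-11.727), length = 4
  seg 10: (4.001,-11.727) -> (3.484,-9.796), length = 2
  seg 11: (3.484,-9.796) -> (2.966,-7.864), length = 2
  seg 12: (2.966,-7.864) -> (1.931,-4), length = 4
  seg 13: (1.931,-4) -> (0.199,-5), length = 2
  seg 14: (0.199,-5) -> (-1.533,-6), length = 2
  seg 15: (-1.533,-6) -> (-4.998,-8), length = 4
  seg 16: (-4.998,-8) -> (-3.583,-9.414), length = 2
  seg 17: (-3.583,-9.414) -> (-2.169,-10.828), length = 2
  seg 18: (-2.169,-10.828) -> (0.659,-13.657), length = 4
  seg 19: (0.659,-13.657) -> (2.074,-15.071), length = 2
Total = 50

Answer: 50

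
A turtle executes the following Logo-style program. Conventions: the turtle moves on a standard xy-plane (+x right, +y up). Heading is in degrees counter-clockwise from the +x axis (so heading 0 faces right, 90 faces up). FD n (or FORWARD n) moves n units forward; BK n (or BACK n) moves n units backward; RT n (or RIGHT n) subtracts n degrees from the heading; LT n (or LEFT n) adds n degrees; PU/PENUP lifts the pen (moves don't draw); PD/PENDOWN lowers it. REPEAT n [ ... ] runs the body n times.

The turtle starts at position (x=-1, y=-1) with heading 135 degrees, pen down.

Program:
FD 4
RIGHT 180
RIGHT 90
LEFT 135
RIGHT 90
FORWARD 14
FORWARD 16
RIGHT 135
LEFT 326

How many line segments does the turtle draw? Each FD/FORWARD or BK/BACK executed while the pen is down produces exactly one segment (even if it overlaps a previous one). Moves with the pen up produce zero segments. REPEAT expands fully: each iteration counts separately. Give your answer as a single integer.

Answer: 3

Derivation:
Executing turtle program step by step:
Start: pos=(-1,-1), heading=135, pen down
FD 4: (-1,-1) -> (-3.828,1.828) [heading=135, draw]
RT 180: heading 135 -> 315
RT 90: heading 315 -> 225
LT 135: heading 225 -> 0
RT 90: heading 0 -> 270
FD 14: (-3.828,1.828) -> (-3.828,-12.172) [heading=270, draw]
FD 16: (-3.828,-12.172) -> (-3.828,-28.172) [heading=270, draw]
RT 135: heading 270 -> 135
LT 326: heading 135 -> 101
Final: pos=(-3.828,-28.172), heading=101, 3 segment(s) drawn
Segments drawn: 3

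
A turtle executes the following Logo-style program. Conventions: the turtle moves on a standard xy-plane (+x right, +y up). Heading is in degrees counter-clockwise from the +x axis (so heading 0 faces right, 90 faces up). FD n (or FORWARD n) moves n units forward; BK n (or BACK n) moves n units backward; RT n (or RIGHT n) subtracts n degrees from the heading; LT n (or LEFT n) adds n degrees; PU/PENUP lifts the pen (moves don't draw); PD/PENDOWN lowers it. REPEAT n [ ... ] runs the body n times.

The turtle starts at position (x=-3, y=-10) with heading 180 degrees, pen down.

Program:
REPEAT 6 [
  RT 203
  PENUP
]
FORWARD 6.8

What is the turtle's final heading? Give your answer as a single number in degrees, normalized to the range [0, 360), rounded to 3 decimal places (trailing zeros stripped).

Answer: 42

Derivation:
Executing turtle program step by step:
Start: pos=(-3,-10), heading=180, pen down
REPEAT 6 [
  -- iteration 1/6 --
  RT 203: heading 180 -> 337
  PU: pen up
  -- iteration 2/6 --
  RT 203: heading 337 -> 134
  PU: pen up
  -- iteration 3/6 --
  RT 203: heading 134 -> 291
  PU: pen up
  -- iteration 4/6 --
  RT 203: heading 291 -> 88
  PU: pen up
  -- iteration 5/6 --
  RT 203: heading 88 -> 245
  PU: pen up
  -- iteration 6/6 --
  RT 203: heading 245 -> 42
  PU: pen up
]
FD 6.8: (-3,-10) -> (2.053,-5.45) [heading=42, move]
Final: pos=(2.053,-5.45), heading=42, 0 segment(s) drawn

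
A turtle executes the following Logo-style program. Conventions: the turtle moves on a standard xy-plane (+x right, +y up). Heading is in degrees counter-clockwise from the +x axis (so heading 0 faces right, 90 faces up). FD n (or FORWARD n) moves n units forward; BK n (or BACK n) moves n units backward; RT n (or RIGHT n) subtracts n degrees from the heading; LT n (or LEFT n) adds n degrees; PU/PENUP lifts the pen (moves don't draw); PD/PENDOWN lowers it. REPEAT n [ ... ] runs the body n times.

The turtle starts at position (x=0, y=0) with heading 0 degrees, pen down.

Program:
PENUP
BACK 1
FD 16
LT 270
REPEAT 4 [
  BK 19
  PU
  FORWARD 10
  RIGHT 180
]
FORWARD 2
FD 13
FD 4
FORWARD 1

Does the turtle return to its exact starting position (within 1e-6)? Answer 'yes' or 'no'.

Executing turtle program step by step:
Start: pos=(0,0), heading=0, pen down
PU: pen up
BK 1: (0,0) -> (-1,0) [heading=0, move]
FD 16: (-1,0) -> (15,0) [heading=0, move]
LT 270: heading 0 -> 270
REPEAT 4 [
  -- iteration 1/4 --
  BK 19: (15,0) -> (15,19) [heading=270, move]
  PU: pen up
  FD 10: (15,19) -> (15,9) [heading=270, move]
  RT 180: heading 270 -> 90
  -- iteration 2/4 --
  BK 19: (15,9) -> (15,-10) [heading=90, move]
  PU: pen up
  FD 10: (15,-10) -> (15,0) [heading=90, move]
  RT 180: heading 90 -> 270
  -- iteration 3/4 --
  BK 19: (15,0) -> (15,19) [heading=270, move]
  PU: pen up
  FD 10: (15,19) -> (15,9) [heading=270, move]
  RT 180: heading 270 -> 90
  -- iteration 4/4 --
  BK 19: (15,9) -> (15,-10) [heading=90, move]
  PU: pen up
  FD 10: (15,-10) -> (15,0) [heading=90, move]
  RT 180: heading 90 -> 270
]
FD 2: (15,0) -> (15,-2) [heading=270, move]
FD 13: (15,-2) -> (15,-15) [heading=270, move]
FD 4: (15,-15) -> (15,-19) [heading=270, move]
FD 1: (15,-19) -> (15,-20) [heading=270, move]
Final: pos=(15,-20), heading=270, 0 segment(s) drawn

Start position: (0, 0)
Final position: (15, -20)
Distance = 25; >= 1e-6 -> NOT closed

Answer: no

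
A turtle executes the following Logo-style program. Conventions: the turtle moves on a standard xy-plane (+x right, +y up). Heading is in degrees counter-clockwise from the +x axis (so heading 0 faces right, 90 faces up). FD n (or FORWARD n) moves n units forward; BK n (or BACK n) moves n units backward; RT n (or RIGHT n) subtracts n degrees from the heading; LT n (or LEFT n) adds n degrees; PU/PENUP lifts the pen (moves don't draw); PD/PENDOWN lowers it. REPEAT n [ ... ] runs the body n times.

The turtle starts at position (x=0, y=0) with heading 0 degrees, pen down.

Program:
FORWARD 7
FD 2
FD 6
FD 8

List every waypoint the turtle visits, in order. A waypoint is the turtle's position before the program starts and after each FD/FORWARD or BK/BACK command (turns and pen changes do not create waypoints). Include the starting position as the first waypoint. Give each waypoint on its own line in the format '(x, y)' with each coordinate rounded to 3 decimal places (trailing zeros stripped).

Executing turtle program step by step:
Start: pos=(0,0), heading=0, pen down
FD 7: (0,0) -> (7,0) [heading=0, draw]
FD 2: (7,0) -> (9,0) [heading=0, draw]
FD 6: (9,0) -> (15,0) [heading=0, draw]
FD 8: (15,0) -> (23,0) [heading=0, draw]
Final: pos=(23,0), heading=0, 4 segment(s) drawn
Waypoints (5 total):
(0, 0)
(7, 0)
(9, 0)
(15, 0)
(23, 0)

Answer: (0, 0)
(7, 0)
(9, 0)
(15, 0)
(23, 0)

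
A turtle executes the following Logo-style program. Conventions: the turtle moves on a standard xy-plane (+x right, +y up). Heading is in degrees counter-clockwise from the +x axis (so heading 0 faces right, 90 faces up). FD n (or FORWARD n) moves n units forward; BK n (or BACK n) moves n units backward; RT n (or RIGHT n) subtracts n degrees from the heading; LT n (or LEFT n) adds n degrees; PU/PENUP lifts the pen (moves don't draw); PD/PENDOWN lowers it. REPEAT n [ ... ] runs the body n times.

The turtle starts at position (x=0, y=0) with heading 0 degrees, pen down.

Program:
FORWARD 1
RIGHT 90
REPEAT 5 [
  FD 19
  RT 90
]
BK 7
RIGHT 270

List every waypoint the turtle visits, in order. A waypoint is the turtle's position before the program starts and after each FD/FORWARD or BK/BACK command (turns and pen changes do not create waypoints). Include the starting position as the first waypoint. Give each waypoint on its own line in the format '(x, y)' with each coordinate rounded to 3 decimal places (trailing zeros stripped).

Executing turtle program step by step:
Start: pos=(0,0), heading=0, pen down
FD 1: (0,0) -> (1,0) [heading=0, draw]
RT 90: heading 0 -> 270
REPEAT 5 [
  -- iteration 1/5 --
  FD 19: (1,0) -> (1,-19) [heading=270, draw]
  RT 90: heading 270 -> 180
  -- iteration 2/5 --
  FD 19: (1,-19) -> (-18,-19) [heading=180, draw]
  RT 90: heading 180 -> 90
  -- iteration 3/5 --
  FD 19: (-18,-19) -> (-18,0) [heading=90, draw]
  RT 90: heading 90 -> 0
  -- iteration 4/5 --
  FD 19: (-18,0) -> (1,0) [heading=0, draw]
  RT 90: heading 0 -> 270
  -- iteration 5/5 --
  FD 19: (1,0) -> (1,-19) [heading=270, draw]
  RT 90: heading 270 -> 180
]
BK 7: (1,-19) -> (8,-19) [heading=180, draw]
RT 270: heading 180 -> 270
Final: pos=(8,-19), heading=270, 7 segment(s) drawn
Waypoints (8 total):
(0, 0)
(1, 0)
(1, -19)
(-18, -19)
(-18, 0)
(1, 0)
(1, -19)
(8, -19)

Answer: (0, 0)
(1, 0)
(1, -19)
(-18, -19)
(-18, 0)
(1, 0)
(1, -19)
(8, -19)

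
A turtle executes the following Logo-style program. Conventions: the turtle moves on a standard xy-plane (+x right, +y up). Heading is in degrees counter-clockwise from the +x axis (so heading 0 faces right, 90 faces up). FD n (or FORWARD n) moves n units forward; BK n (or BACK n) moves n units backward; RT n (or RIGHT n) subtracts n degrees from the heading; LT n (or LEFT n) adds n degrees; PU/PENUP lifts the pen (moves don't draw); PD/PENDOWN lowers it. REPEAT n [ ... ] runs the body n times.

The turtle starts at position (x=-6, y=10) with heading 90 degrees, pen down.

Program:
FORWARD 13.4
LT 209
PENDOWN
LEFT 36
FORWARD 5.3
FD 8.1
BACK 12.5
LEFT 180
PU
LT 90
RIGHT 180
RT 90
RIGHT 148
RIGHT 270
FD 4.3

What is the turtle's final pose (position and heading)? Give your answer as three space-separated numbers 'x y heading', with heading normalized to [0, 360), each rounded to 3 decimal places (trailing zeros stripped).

Answer: -4.66 18.752 277

Derivation:
Executing turtle program step by step:
Start: pos=(-6,10), heading=90, pen down
FD 13.4: (-6,10) -> (-6,23.4) [heading=90, draw]
LT 209: heading 90 -> 299
PD: pen down
LT 36: heading 299 -> 335
FD 5.3: (-6,23.4) -> (-1.197,21.16) [heading=335, draw]
FD 8.1: (-1.197,21.16) -> (6.145,17.737) [heading=335, draw]
BK 12.5: (6.145,17.737) -> (-5.184,23.02) [heading=335, draw]
LT 180: heading 335 -> 155
PU: pen up
LT 90: heading 155 -> 245
RT 180: heading 245 -> 65
RT 90: heading 65 -> 335
RT 148: heading 335 -> 187
RT 270: heading 187 -> 277
FD 4.3: (-5.184,23.02) -> (-4.66,18.752) [heading=277, move]
Final: pos=(-4.66,18.752), heading=277, 4 segment(s) drawn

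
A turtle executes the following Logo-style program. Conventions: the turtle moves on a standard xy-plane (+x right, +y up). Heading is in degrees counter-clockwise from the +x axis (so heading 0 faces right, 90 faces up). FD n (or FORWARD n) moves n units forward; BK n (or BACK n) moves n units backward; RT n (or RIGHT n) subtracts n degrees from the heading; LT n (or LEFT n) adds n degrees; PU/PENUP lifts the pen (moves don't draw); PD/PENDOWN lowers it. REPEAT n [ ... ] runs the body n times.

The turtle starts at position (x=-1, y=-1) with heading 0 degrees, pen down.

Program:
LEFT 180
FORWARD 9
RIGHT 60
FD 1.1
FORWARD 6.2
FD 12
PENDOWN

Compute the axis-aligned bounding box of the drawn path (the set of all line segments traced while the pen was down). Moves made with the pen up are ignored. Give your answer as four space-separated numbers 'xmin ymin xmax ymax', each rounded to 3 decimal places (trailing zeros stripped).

Executing turtle program step by step:
Start: pos=(-1,-1), heading=0, pen down
LT 180: heading 0 -> 180
FD 9: (-1,-1) -> (-10,-1) [heading=180, draw]
RT 60: heading 180 -> 120
FD 1.1: (-10,-1) -> (-10.55,-0.047) [heading=120, draw]
FD 6.2: (-10.55,-0.047) -> (-13.65,5.322) [heading=120, draw]
FD 12: (-13.65,5.322) -> (-19.65,15.714) [heading=120, draw]
PD: pen down
Final: pos=(-19.65,15.714), heading=120, 4 segment(s) drawn

Segment endpoints: x in {-19.65, -13.65, -10.55, -10, -1}, y in {-1, -1, -0.047, 5.322, 15.714}
xmin=-19.65, ymin=-1, xmax=-1, ymax=15.714

Answer: -19.65 -1 -1 15.714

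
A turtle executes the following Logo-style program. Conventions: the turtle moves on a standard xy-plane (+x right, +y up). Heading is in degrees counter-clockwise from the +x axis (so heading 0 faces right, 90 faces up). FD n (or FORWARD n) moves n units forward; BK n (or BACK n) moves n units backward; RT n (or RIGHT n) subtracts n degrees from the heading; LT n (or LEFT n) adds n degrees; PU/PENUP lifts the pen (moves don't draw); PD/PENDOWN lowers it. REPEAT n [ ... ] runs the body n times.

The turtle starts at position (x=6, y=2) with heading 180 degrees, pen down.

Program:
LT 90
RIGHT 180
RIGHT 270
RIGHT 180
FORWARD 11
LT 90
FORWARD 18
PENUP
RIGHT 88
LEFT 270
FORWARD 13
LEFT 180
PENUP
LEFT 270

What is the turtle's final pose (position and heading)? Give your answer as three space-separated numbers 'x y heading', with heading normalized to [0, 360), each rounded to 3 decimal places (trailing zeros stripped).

Executing turtle program step by step:
Start: pos=(6,2), heading=180, pen down
LT 90: heading 180 -> 270
RT 180: heading 270 -> 90
RT 270: heading 90 -> 180
RT 180: heading 180 -> 0
FD 11: (6,2) -> (17,2) [heading=0, draw]
LT 90: heading 0 -> 90
FD 18: (17,2) -> (17,20) [heading=90, draw]
PU: pen up
RT 88: heading 90 -> 2
LT 270: heading 2 -> 272
FD 13: (17,20) -> (17.454,7.008) [heading=272, move]
LT 180: heading 272 -> 92
PU: pen up
LT 270: heading 92 -> 2
Final: pos=(17.454,7.008), heading=2, 2 segment(s) drawn

Answer: 17.454 7.008 2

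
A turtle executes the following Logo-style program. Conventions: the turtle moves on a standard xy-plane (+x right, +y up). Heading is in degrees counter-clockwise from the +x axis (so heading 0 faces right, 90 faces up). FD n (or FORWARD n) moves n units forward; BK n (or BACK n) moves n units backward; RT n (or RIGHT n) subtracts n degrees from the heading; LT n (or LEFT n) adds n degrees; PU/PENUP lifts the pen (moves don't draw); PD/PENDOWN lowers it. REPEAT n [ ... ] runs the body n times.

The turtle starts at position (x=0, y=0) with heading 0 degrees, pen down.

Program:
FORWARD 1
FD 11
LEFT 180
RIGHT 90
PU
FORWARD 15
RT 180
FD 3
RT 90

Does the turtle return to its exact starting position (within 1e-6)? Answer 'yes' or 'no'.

Answer: no

Derivation:
Executing turtle program step by step:
Start: pos=(0,0), heading=0, pen down
FD 1: (0,0) -> (1,0) [heading=0, draw]
FD 11: (1,0) -> (12,0) [heading=0, draw]
LT 180: heading 0 -> 180
RT 90: heading 180 -> 90
PU: pen up
FD 15: (12,0) -> (12,15) [heading=90, move]
RT 180: heading 90 -> 270
FD 3: (12,15) -> (12,12) [heading=270, move]
RT 90: heading 270 -> 180
Final: pos=(12,12), heading=180, 2 segment(s) drawn

Start position: (0, 0)
Final position: (12, 12)
Distance = 16.971; >= 1e-6 -> NOT closed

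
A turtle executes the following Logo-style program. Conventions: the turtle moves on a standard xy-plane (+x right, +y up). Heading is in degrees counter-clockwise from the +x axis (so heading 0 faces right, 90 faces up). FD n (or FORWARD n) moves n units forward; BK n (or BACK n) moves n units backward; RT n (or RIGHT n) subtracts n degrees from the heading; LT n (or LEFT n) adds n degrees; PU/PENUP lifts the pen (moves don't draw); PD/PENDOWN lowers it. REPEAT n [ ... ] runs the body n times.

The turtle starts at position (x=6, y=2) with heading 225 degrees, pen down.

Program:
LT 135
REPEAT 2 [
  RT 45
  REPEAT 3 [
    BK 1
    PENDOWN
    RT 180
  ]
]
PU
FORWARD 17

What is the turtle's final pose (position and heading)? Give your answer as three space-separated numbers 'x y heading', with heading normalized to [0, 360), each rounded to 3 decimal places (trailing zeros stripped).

Executing turtle program step by step:
Start: pos=(6,2), heading=225, pen down
LT 135: heading 225 -> 0
REPEAT 2 [
  -- iteration 1/2 --
  RT 45: heading 0 -> 315
  REPEAT 3 [
    -- iteration 1/3 --
    BK 1: (6,2) -> (5.293,2.707) [heading=315, draw]
    PD: pen down
    RT 180: heading 315 -> 135
    -- iteration 2/3 --
    BK 1: (5.293,2.707) -> (6,2) [heading=135, draw]
    PD: pen down
    RT 180: heading 135 -> 315
    -- iteration 3/3 --
    BK 1: (6,2) -> (5.293,2.707) [heading=315, draw]
    PD: pen down
    RT 180: heading 315 -> 135
  ]
  -- iteration 2/2 --
  RT 45: heading 135 -> 90
  REPEAT 3 [
    -- iteration 1/3 --
    BK 1: (5.293,2.707) -> (5.293,1.707) [heading=90, draw]
    PD: pen down
    RT 180: heading 90 -> 270
    -- iteration 2/3 --
    BK 1: (5.293,1.707) -> (5.293,2.707) [heading=270, draw]
    PD: pen down
    RT 180: heading 270 -> 90
    -- iteration 3/3 --
    BK 1: (5.293,2.707) -> (5.293,1.707) [heading=90, draw]
    PD: pen down
    RT 180: heading 90 -> 270
  ]
]
PU: pen up
FD 17: (5.293,1.707) -> (5.293,-15.293) [heading=270, move]
Final: pos=(5.293,-15.293), heading=270, 6 segment(s) drawn

Answer: 5.293 -15.293 270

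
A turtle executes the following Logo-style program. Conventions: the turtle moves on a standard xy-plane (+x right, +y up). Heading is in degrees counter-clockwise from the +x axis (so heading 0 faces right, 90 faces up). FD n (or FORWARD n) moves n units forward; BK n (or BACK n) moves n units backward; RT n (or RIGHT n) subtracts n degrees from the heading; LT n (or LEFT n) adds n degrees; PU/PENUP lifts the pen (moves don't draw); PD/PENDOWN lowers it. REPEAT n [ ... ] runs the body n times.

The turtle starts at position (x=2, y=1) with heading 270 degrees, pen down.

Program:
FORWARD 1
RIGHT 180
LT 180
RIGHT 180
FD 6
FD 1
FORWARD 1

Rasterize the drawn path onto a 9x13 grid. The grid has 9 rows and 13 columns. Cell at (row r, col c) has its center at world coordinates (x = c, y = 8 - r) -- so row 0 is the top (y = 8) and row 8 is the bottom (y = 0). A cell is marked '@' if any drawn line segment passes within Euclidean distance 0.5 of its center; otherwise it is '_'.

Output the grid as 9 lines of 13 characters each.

Answer: __@__________
__@__________
__@__________
__@__________
__@__________
__@__________
__@__________
__@__________
__@__________

Derivation:
Segment 0: (2,1) -> (2,0)
Segment 1: (2,0) -> (2,6)
Segment 2: (2,6) -> (2,7)
Segment 3: (2,7) -> (2,8)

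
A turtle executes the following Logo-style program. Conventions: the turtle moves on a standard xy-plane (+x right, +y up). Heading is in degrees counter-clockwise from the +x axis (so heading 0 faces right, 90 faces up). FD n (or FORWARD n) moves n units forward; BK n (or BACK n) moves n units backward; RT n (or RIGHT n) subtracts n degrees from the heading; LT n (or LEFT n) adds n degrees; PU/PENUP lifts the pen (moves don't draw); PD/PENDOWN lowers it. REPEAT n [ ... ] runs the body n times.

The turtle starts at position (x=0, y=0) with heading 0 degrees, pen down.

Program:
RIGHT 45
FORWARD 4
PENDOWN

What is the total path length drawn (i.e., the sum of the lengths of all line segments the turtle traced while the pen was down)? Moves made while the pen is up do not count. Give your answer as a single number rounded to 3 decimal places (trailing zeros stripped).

Executing turtle program step by step:
Start: pos=(0,0), heading=0, pen down
RT 45: heading 0 -> 315
FD 4: (0,0) -> (2.828,-2.828) [heading=315, draw]
PD: pen down
Final: pos=(2.828,-2.828), heading=315, 1 segment(s) drawn

Segment lengths:
  seg 1: (0,0) -> (2.828,-2.828), length = 4
Total = 4

Answer: 4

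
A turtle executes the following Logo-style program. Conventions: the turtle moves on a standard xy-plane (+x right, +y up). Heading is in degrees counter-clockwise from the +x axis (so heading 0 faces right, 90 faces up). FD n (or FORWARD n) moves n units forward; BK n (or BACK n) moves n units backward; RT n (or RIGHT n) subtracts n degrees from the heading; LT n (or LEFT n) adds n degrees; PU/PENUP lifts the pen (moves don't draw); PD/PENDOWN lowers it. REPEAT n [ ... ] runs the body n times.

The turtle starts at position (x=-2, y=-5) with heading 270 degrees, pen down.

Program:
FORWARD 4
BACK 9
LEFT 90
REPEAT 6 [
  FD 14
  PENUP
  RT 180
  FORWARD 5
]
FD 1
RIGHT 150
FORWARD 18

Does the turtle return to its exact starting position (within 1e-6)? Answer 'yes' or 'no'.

Executing turtle program step by step:
Start: pos=(-2,-5), heading=270, pen down
FD 4: (-2,-5) -> (-2,-9) [heading=270, draw]
BK 9: (-2,-9) -> (-2,0) [heading=270, draw]
LT 90: heading 270 -> 0
REPEAT 6 [
  -- iteration 1/6 --
  FD 14: (-2,0) -> (12,0) [heading=0, draw]
  PU: pen up
  RT 180: heading 0 -> 180
  FD 5: (12,0) -> (7,0) [heading=180, move]
  -- iteration 2/6 --
  FD 14: (7,0) -> (-7,0) [heading=180, move]
  PU: pen up
  RT 180: heading 180 -> 0
  FD 5: (-7,0) -> (-2,0) [heading=0, move]
  -- iteration 3/6 --
  FD 14: (-2,0) -> (12,0) [heading=0, move]
  PU: pen up
  RT 180: heading 0 -> 180
  FD 5: (12,0) -> (7,0) [heading=180, move]
  -- iteration 4/6 --
  FD 14: (7,0) -> (-7,0) [heading=180, move]
  PU: pen up
  RT 180: heading 180 -> 0
  FD 5: (-7,0) -> (-2,0) [heading=0, move]
  -- iteration 5/6 --
  FD 14: (-2,0) -> (12,0) [heading=0, move]
  PU: pen up
  RT 180: heading 0 -> 180
  FD 5: (12,0) -> (7,0) [heading=180, move]
  -- iteration 6/6 --
  FD 14: (7,0) -> (-7,0) [heading=180, move]
  PU: pen up
  RT 180: heading 180 -> 0
  FD 5: (-7,0) -> (-2,0) [heading=0, move]
]
FD 1: (-2,0) -> (-1,0) [heading=0, move]
RT 150: heading 0 -> 210
FD 18: (-1,0) -> (-16.588,-9) [heading=210, move]
Final: pos=(-16.588,-9), heading=210, 3 segment(s) drawn

Start position: (-2, -5)
Final position: (-16.588, -9)
Distance = 15.127; >= 1e-6 -> NOT closed

Answer: no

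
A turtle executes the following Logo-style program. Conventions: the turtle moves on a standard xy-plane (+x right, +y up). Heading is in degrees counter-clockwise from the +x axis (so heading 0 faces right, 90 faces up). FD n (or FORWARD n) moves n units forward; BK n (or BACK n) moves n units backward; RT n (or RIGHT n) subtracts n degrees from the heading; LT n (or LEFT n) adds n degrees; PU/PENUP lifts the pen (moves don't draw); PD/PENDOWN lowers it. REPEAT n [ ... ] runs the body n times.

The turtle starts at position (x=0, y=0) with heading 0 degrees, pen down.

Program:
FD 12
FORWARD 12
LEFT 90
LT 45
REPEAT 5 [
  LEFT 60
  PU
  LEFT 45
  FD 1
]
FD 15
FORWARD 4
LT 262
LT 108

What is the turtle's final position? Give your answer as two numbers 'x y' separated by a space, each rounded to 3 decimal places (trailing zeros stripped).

Answer: 33.5 -17.704

Derivation:
Executing turtle program step by step:
Start: pos=(0,0), heading=0, pen down
FD 12: (0,0) -> (12,0) [heading=0, draw]
FD 12: (12,0) -> (24,0) [heading=0, draw]
LT 90: heading 0 -> 90
LT 45: heading 90 -> 135
REPEAT 5 [
  -- iteration 1/5 --
  LT 60: heading 135 -> 195
  PU: pen up
  LT 45: heading 195 -> 240
  FD 1: (24,0) -> (23.5,-0.866) [heading=240, move]
  -- iteration 2/5 --
  LT 60: heading 240 -> 300
  PU: pen up
  LT 45: heading 300 -> 345
  FD 1: (23.5,-0.866) -> (24.466,-1.125) [heading=345, move]
  -- iteration 3/5 --
  LT 60: heading 345 -> 45
  PU: pen up
  LT 45: heading 45 -> 90
  FD 1: (24.466,-1.125) -> (24.466,-0.125) [heading=90, move]
  -- iteration 4/5 --
  LT 60: heading 90 -> 150
  PU: pen up
  LT 45: heading 150 -> 195
  FD 1: (24.466,-0.125) -> (23.5,-0.384) [heading=195, move]
  -- iteration 5/5 --
  LT 60: heading 195 -> 255
  PU: pen up
  LT 45: heading 255 -> 300
  FD 1: (23.5,-0.384) -> (24,-1.25) [heading=300, move]
]
FD 15: (24,-1.25) -> (31.5,-14.24) [heading=300, move]
FD 4: (31.5,-14.24) -> (33.5,-17.704) [heading=300, move]
LT 262: heading 300 -> 202
LT 108: heading 202 -> 310
Final: pos=(33.5,-17.704), heading=310, 2 segment(s) drawn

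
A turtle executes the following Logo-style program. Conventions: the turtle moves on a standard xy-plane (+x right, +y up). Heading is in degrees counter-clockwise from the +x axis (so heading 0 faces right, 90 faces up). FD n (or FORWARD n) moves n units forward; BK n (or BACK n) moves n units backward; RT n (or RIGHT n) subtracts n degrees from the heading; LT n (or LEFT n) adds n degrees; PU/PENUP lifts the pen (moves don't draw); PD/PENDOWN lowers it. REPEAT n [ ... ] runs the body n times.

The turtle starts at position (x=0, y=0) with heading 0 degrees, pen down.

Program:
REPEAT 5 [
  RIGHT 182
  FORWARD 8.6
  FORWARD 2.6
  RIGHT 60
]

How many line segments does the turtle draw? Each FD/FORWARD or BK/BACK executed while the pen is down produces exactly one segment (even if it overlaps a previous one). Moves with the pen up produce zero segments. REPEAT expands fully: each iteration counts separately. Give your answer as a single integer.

Executing turtle program step by step:
Start: pos=(0,0), heading=0, pen down
REPEAT 5 [
  -- iteration 1/5 --
  RT 182: heading 0 -> 178
  FD 8.6: (0,0) -> (-8.595,0.3) [heading=178, draw]
  FD 2.6: (-8.595,0.3) -> (-11.193,0.391) [heading=178, draw]
  RT 60: heading 178 -> 118
  -- iteration 2/5 --
  RT 182: heading 118 -> 296
  FD 8.6: (-11.193,0.391) -> (-7.423,-7.339) [heading=296, draw]
  FD 2.6: (-7.423,-7.339) -> (-6.283,-9.676) [heading=296, draw]
  RT 60: heading 296 -> 236
  -- iteration 3/5 --
  RT 182: heading 236 -> 54
  FD 8.6: (-6.283,-9.676) -> (-1.228,-2.718) [heading=54, draw]
  FD 2.6: (-1.228,-2.718) -> (0.3,-0.615) [heading=54, draw]
  RT 60: heading 54 -> 354
  -- iteration 4/5 --
  RT 182: heading 354 -> 172
  FD 8.6: (0.3,-0.615) -> (-8.217,0.582) [heading=172, draw]
  FD 2.6: (-8.217,0.582) -> (-10.791,0.944) [heading=172, draw]
  RT 60: heading 172 -> 112
  -- iteration 5/5 --
  RT 182: heading 112 -> 290
  FD 8.6: (-10.791,0.944) -> (-7.85,-7.137) [heading=290, draw]
  FD 2.6: (-7.85,-7.137) -> (-6.961,-9.58) [heading=290, draw]
  RT 60: heading 290 -> 230
]
Final: pos=(-6.961,-9.58), heading=230, 10 segment(s) drawn
Segments drawn: 10

Answer: 10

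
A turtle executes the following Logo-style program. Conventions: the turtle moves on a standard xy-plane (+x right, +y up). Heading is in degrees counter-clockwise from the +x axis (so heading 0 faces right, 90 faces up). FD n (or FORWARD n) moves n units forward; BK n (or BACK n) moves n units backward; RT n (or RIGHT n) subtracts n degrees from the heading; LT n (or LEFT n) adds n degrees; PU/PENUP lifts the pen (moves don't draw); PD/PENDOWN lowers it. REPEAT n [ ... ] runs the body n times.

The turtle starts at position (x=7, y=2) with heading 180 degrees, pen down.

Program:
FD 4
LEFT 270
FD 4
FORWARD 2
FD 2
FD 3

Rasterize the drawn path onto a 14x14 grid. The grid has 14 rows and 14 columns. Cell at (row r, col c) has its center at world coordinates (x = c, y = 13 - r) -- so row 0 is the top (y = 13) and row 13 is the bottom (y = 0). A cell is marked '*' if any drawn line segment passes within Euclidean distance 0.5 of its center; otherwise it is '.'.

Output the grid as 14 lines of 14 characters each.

Answer: ...*..........
...*..........
...*..........
...*..........
...*..........
...*..........
...*..........
...*..........
...*..........
...*..........
...*..........
...*****......
..............
..............

Derivation:
Segment 0: (7,2) -> (3,2)
Segment 1: (3,2) -> (3,6)
Segment 2: (3,6) -> (3,8)
Segment 3: (3,8) -> (3,10)
Segment 4: (3,10) -> (3,13)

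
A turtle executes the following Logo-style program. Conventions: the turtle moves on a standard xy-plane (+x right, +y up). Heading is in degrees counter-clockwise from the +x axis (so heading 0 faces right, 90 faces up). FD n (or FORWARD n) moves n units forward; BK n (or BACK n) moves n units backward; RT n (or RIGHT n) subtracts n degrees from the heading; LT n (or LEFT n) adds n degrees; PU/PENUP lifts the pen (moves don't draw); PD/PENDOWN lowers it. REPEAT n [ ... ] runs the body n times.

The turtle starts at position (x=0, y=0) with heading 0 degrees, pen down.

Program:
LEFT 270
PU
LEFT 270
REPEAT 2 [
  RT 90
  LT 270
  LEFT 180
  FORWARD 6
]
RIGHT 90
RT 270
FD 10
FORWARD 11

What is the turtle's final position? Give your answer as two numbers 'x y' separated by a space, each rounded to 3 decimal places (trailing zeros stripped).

Executing turtle program step by step:
Start: pos=(0,0), heading=0, pen down
LT 270: heading 0 -> 270
PU: pen up
LT 270: heading 270 -> 180
REPEAT 2 [
  -- iteration 1/2 --
  RT 90: heading 180 -> 90
  LT 270: heading 90 -> 0
  LT 180: heading 0 -> 180
  FD 6: (0,0) -> (-6,0) [heading=180, move]
  -- iteration 2/2 --
  RT 90: heading 180 -> 90
  LT 270: heading 90 -> 0
  LT 180: heading 0 -> 180
  FD 6: (-6,0) -> (-12,0) [heading=180, move]
]
RT 90: heading 180 -> 90
RT 270: heading 90 -> 180
FD 10: (-12,0) -> (-22,0) [heading=180, move]
FD 11: (-22,0) -> (-33,0) [heading=180, move]
Final: pos=(-33,0), heading=180, 0 segment(s) drawn

Answer: -33 0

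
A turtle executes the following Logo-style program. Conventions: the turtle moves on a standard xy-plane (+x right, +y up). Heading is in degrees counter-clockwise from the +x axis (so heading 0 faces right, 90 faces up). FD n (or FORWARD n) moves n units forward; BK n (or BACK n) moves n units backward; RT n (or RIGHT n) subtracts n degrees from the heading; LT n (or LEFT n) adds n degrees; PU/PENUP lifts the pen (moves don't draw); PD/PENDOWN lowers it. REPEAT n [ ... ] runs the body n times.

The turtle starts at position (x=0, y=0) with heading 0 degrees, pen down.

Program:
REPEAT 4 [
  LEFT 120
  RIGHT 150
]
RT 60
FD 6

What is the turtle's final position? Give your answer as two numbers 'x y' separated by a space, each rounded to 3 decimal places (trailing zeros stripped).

Answer: -6 0

Derivation:
Executing turtle program step by step:
Start: pos=(0,0), heading=0, pen down
REPEAT 4 [
  -- iteration 1/4 --
  LT 120: heading 0 -> 120
  RT 150: heading 120 -> 330
  -- iteration 2/4 --
  LT 120: heading 330 -> 90
  RT 150: heading 90 -> 300
  -- iteration 3/4 --
  LT 120: heading 300 -> 60
  RT 150: heading 60 -> 270
  -- iteration 4/4 --
  LT 120: heading 270 -> 30
  RT 150: heading 30 -> 240
]
RT 60: heading 240 -> 180
FD 6: (0,0) -> (-6,0) [heading=180, draw]
Final: pos=(-6,0), heading=180, 1 segment(s) drawn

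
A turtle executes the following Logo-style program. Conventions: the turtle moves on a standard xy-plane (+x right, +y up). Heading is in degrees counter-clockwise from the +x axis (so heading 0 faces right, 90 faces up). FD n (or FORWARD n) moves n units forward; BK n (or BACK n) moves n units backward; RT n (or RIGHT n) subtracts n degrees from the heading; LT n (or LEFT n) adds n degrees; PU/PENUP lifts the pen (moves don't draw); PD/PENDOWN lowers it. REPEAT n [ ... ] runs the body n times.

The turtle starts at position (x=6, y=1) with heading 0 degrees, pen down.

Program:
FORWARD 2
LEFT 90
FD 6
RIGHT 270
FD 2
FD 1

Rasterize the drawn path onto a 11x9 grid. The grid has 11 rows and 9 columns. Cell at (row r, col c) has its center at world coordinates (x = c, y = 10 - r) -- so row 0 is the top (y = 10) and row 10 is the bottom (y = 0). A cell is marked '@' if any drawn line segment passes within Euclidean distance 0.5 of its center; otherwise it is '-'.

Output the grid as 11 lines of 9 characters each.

Answer: ---------
---------
---------
-----@@@@
--------@
--------@
--------@
--------@
--------@
------@@@
---------

Derivation:
Segment 0: (6,1) -> (8,1)
Segment 1: (8,1) -> (8,7)
Segment 2: (8,7) -> (6,7)
Segment 3: (6,7) -> (5,7)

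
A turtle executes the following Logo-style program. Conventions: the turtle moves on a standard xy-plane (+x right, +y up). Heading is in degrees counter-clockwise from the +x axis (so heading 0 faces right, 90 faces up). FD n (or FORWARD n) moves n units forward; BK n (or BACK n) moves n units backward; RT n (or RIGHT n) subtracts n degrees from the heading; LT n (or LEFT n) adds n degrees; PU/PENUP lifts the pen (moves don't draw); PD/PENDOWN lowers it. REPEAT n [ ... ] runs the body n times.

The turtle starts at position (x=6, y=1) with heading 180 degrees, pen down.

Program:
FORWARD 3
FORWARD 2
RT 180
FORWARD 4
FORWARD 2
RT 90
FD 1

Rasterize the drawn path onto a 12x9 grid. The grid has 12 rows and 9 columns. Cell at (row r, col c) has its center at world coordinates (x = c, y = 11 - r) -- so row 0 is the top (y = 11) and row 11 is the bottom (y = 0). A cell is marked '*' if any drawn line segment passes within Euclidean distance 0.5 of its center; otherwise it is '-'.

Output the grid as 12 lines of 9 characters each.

Segment 0: (6,1) -> (3,1)
Segment 1: (3,1) -> (1,1)
Segment 2: (1,1) -> (5,1)
Segment 3: (5,1) -> (7,1)
Segment 4: (7,1) -> (7,0)

Answer: ---------
---------
---------
---------
---------
---------
---------
---------
---------
---------
-*******-
-------*-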